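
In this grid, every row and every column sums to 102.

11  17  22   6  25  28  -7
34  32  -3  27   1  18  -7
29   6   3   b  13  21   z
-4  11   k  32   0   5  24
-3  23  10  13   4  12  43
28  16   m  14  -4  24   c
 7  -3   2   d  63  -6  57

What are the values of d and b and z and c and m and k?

Row 4 has -4 + 11 + 32 + 0 + 5 + 24 = 68; the blank must be 102 − 68 = 34.
Row 7 has 7 − 3 + 2 + 63 − 6 + 57 = 120; the blank must be 102 − 120 = -18.
Column 4 has 6 + 27 + 32 + 13 + 14 − 18 = 74; the blank must be 102 − 74 = 28.
Row 3 has 29 + 6 + 3 + 28 + 13 + 21 = 100; the blank must be 102 − 100 = 2.
Column 7 has -7 − 7 + 2 + 24 + 43 + 57 = 112; the blank must be 102 − 112 = -10.
Row 6 has 28 + 16 + 14 − 4 + 24 − 10 = 68; the blank must be 102 − 68 = 34.

d = -18, b = 28, z = 2, c = -10, m = 34, k = 34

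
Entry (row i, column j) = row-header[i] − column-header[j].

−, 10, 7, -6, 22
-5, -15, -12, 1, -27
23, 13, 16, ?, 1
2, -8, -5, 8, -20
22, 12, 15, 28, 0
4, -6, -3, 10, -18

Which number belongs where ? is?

29

23 − (-6) = 29.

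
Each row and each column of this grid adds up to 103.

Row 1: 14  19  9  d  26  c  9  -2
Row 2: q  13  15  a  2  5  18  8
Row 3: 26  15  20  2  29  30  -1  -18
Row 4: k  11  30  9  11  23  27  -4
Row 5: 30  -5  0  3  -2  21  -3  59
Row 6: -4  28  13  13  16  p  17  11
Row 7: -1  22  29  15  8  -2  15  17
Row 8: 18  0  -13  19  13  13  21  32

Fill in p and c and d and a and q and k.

p = 9, c = 4, d = 24, a = 18, q = 24, k = -4

Row 6 has -4 + 28 + 13 + 13 + 16 + 17 + 11 = 94; the blank must be 103 − 94 = 9.
Row 4 has 11 + 30 + 9 + 11 + 23 + 27 − 4 = 107; the blank must be 103 − 107 = -4.
Column 6 has 5 + 30 + 23 + 21 + 9 − 2 + 13 = 99; the blank must be 103 − 99 = 4.
Row 1 has 14 + 19 + 9 + 26 + 4 + 9 − 2 = 79; the blank must be 103 − 79 = 24.
Column 1 has 14 + 26 − 4 + 30 − 4 − 1 + 18 = 79; the blank must be 103 − 79 = 24.
Row 2 has 24 + 13 + 15 + 2 + 5 + 18 + 8 = 85; the blank must be 103 − 85 = 18.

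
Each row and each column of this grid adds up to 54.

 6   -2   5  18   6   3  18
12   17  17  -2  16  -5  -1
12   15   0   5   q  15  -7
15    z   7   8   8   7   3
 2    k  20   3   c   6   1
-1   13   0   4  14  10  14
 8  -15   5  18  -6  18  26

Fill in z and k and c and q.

The known cells in row 4 total 48, leaving 54 − 48 = 6 for the blank.
The known cells in row 3 total 40, leaving 54 − 40 = 14 for the blank.
The known cells in column 2 total 34, leaving 54 − 34 = 20 for the blank.
The known cells in row 5 total 52, leaving 54 − 52 = 2 for the blank.

z = 6, k = 20, c = 2, q = 14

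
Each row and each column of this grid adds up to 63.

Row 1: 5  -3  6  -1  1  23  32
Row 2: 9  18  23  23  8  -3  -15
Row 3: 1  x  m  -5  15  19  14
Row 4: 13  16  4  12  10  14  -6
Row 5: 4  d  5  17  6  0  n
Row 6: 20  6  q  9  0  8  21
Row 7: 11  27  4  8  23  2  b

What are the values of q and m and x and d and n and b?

q = -1, m = 22, x = -3, d = 2, n = 29, b = -12

Row 7: 11 + 27 + 4 + 8 + 23 + 2 = 75, so its missing entry is 63 − 75 = -12.
Column 7: 32 − 15 + 14 − 6 + 21 − 12 = 34, so its missing entry is 63 − 34 = 29.
Row 5: 4 + 5 + 17 + 6 + 0 + 29 = 61, so its missing entry is 63 − 61 = 2.
Column 2: -3 + 18 + 16 + 2 + 6 + 27 = 66, so its missing entry is 63 − 66 = -3.
Row 3: 1 − 3 − 5 + 15 + 19 + 14 = 41, so its missing entry is 63 − 41 = 22.
Row 6: 20 + 6 + 9 + 0 + 8 + 21 = 64, so its missing entry is 63 − 64 = -1.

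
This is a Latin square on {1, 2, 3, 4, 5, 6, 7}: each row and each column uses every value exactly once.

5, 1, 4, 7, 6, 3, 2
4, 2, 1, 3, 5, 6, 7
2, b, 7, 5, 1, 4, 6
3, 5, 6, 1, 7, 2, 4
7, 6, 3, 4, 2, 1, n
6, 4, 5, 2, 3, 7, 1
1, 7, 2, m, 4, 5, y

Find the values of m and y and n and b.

m = 6, y = 3, n = 5, b = 3

Cell (5,7): row 5 already has {1, 2, 3, 4, 6, 7} → 5.
For row 7, column 7: column 7 already has {1, 2, 4, 5, 6, 7}; that leaves 3.
Cell (3,2): row 3 already has {1, 2, 4, 5, 6, 7} → 3.
At (row 7, col 4): row 7 already has {1, 2, 3, 4, 5, 7}, so the value is 6.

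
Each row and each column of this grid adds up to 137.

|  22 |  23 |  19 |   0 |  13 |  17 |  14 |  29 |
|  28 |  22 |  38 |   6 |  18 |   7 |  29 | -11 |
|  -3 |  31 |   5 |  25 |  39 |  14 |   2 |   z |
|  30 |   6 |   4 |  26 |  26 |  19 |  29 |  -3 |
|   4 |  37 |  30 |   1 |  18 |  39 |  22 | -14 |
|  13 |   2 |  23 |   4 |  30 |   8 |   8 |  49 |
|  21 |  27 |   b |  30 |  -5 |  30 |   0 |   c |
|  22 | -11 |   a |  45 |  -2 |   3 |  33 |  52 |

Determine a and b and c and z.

a = -5, b = 23, c = 11, z = 24

The known cells in row 3 total 113, leaving 137 − 113 = 24 for the blank.
The known cells in column 8 total 126, leaving 137 − 126 = 11 for the blank.
The known cells in row 7 total 114, leaving 137 − 114 = 23 for the blank.
The known cells in row 8 total 142, leaving 137 − 142 = -5 for the blank.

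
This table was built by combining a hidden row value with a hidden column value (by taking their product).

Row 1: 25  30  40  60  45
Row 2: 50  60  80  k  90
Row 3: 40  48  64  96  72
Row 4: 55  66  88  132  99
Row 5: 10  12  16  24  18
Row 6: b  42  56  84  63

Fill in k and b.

k = 120, b = 35

Each row is a constant multiple of every other row — this is a multiplication table with the headers hidden.
Row 2 is 80/40 = 2/1 times row 1, so its entry in column 4 is 60 × 2/1 = 120.
Row 6 is 56/40 = 7/5 times row 1, so its entry in column 1 is 25 × 7/5 = 35.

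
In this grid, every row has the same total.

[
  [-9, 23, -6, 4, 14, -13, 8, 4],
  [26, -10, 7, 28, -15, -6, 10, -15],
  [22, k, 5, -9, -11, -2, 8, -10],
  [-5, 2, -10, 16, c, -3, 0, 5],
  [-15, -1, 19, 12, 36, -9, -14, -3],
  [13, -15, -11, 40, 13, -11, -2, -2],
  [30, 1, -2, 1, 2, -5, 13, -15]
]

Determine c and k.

The complete rows each total 25.
Row 4 is missing 25 − 5 = 20 (since -5 + 2 − 10 + 16 − 3 + 0 + 5 = 5).
Row 3 is missing 25 − 3 = 22 (since 22 + 5 − 9 − 11 − 2 + 8 − 10 = 3).

c = 20, k = 22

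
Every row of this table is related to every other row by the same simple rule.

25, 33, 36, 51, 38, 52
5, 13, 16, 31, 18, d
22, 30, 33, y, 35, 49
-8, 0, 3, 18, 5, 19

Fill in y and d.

y = 48, d = 32

The difference between any two rows is the same in every column — this is an addition table with the headers hidden.
Row 3 minus row 1 is 22 − 25 = -3, so its entry in column 4 is 51 + (-3) = 48.
Row 2 minus row 1 is 5 − 25 = -20, so its entry in column 6 is 52 + (-20) = 32.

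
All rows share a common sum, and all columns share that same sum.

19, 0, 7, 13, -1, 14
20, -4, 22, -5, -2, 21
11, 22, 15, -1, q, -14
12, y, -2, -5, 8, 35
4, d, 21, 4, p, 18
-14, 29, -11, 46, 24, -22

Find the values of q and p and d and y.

Rows 1 and 2 both sum to 52, so that's the common total.
Row 3: 11 + 22 + 15 − 1 − 14 = 33, so its missing entry is 52 − 33 = 19.
Column 5: -1 − 2 + 19 + 8 + 24 = 48, so its missing entry is 52 − 48 = 4.
Row 5: 4 + 21 + 4 + 4 + 18 = 51, so its missing entry is 52 − 51 = 1.
Row 4: 12 − 2 − 5 + 8 + 35 = 48, so its missing entry is 52 − 48 = 4.

q = 19, p = 4, d = 1, y = 4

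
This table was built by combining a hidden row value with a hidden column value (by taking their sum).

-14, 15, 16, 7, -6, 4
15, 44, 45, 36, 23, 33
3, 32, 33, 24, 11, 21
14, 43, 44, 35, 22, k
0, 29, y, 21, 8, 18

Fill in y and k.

y = 30, k = 32

The difference between any two rows is the same in every column — this is an addition table with the headers hidden.
Row 5 minus row 1 is 29 − 15 = 14, so its entry in column 3 is 16 + 14 = 30.
Row 4 minus row 1 is 43 − 15 = 28, so its entry in column 6 is 4 + 28 = 32.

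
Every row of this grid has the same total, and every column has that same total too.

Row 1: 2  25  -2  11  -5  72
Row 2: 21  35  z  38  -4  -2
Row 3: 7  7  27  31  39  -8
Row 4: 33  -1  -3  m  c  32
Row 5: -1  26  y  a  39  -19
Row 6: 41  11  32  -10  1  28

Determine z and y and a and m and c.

Rows 1 and 3 both sum to 103, so that's the common total.
Row 2: 21 + 35 + 38 − 4 − 2 = 88, so its missing entry is 103 − 88 = 15.
Column 5: -5 − 4 + 39 + 39 + 1 = 70, so its missing entry is 103 − 70 = 33.
Column 3: -2 + 15 + 27 − 3 + 32 = 69, so its missing entry is 103 − 69 = 34.
Row 5: -1 + 26 + 34 + 39 − 19 = 79, so its missing entry is 103 − 79 = 24.
Row 4: 33 − 1 − 3 + 33 + 32 = 94, so its missing entry is 103 − 94 = 9.

z = 15, y = 34, a = 24, m = 9, c = 33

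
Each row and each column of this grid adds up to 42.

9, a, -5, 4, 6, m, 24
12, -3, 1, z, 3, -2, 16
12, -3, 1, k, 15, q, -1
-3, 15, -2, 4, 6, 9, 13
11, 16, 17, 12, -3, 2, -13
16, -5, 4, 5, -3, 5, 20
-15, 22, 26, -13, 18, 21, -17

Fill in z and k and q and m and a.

z = 15, k = 15, q = 3, m = 4, a = 0

Column 2 has -3 − 3 + 15 + 16 − 5 + 22 = 42; the blank must be 42 − 42 = 0.
Row 1 has 9 + 0 − 5 + 4 + 6 + 24 = 38; the blank must be 42 − 38 = 4.
Column 6 has 4 − 2 + 9 + 2 + 5 + 21 = 39; the blank must be 42 − 39 = 3.
Row 3 has 12 − 3 + 1 + 15 + 3 − 1 = 27; the blank must be 42 − 27 = 15.
Row 2 has 12 − 3 + 1 + 3 − 2 + 16 = 27; the blank must be 42 − 27 = 15.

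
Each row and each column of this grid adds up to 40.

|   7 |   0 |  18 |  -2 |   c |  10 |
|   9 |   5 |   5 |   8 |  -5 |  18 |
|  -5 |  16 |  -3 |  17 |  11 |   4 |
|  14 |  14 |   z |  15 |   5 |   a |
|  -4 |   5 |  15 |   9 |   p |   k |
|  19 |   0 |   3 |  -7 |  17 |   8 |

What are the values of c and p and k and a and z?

Row 1 has 7 + 0 + 18 − 2 + 10 = 33; the blank must be 40 − 33 = 7.
Column 5 has 7 − 5 + 11 + 5 + 17 = 35; the blank must be 40 − 35 = 5.
Row 5 has -4 + 5 + 15 + 9 + 5 = 30; the blank must be 40 − 30 = 10.
Column 3 has 18 + 5 − 3 + 15 + 3 = 38; the blank must be 40 − 38 = 2.
Row 4 has 14 + 14 + 2 + 15 + 5 = 50; the blank must be 40 − 50 = -10.

c = 7, p = 5, k = 10, a = -10, z = 2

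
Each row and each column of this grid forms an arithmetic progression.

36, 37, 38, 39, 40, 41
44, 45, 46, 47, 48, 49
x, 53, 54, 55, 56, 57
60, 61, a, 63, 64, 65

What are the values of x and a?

Along each row the entries change by 1 per step; down each column they change by 8.
Row 3: from 53 at column 2, stepping by 1 to column 1 gives 52.
Row 4: from 60 at column 1, stepping by 1 to column 3 gives 62.

x = 52, a = 62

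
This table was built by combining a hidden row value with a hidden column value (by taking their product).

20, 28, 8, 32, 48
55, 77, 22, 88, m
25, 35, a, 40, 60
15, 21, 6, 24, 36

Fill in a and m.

a = 10, m = 132

Each row is a constant multiple of every other row — this is a multiplication table with the headers hidden.
Row 3 is 35/28 = 5/4 times row 1, so its entry in column 3 is 8 × 5/4 = 10.
Row 2 is 77/28 = 11/4 times row 1, so its entry in column 5 is 48 × 11/4 = 132.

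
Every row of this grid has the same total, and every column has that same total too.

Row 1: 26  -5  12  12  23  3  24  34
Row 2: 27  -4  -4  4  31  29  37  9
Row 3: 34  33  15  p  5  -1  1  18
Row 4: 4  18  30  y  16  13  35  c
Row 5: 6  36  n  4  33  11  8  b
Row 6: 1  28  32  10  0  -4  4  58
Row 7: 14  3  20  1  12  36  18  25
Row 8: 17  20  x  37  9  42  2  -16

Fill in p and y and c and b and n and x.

p = 24, y = 37, c = -24, b = 25, n = 6, x = 18

Rows 1 and 2 both sum to 129, so that's the common total.
Row 3: 34 + 33 + 15 + 5 − 1 + 1 + 18 = 105, so its missing entry is 129 − 105 = 24.
Column 4: 12 + 4 + 24 + 4 + 10 + 1 + 37 = 92, so its missing entry is 129 − 92 = 37.
Row 4: 4 + 18 + 30 + 37 + 16 + 13 + 35 = 153, so its missing entry is 129 − 153 = -24.
Row 8: 17 + 20 + 37 + 9 + 42 + 2 − 16 = 111, so its missing entry is 129 − 111 = 18.
Column 3: 12 − 4 + 15 + 30 + 32 + 20 + 18 = 123, so its missing entry is 129 − 123 = 6.
Row 5: 6 + 36 + 6 + 4 + 33 + 11 + 8 = 104, so its missing entry is 129 − 104 = 25.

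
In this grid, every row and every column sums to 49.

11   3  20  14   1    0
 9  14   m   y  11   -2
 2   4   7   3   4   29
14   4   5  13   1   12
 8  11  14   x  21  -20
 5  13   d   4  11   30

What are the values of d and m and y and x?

The known cells in row 5 total 34, leaving 49 − 34 = 15 for the blank.
The known cells in column 4 total 49, leaving 49 − 49 = 0 for the blank.
The known cells in row 2 total 32, leaving 49 − 32 = 17 for the blank.
The known cells in row 6 total 63, leaving 49 − 63 = -14 for the blank.

d = -14, m = 17, y = 0, x = 15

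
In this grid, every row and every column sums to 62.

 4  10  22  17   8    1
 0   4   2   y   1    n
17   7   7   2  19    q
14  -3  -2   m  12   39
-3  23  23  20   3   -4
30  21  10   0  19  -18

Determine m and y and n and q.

m = 2, y = 21, n = 34, q = 10

The known cells in row 3 total 52, leaving 62 − 52 = 10 for the blank.
The known cells in row 4 total 60, leaving 62 − 60 = 2 for the blank.
The known cells in column 4 total 41, leaving 62 − 41 = 21 for the blank.
The known cells in row 2 total 28, leaving 62 − 28 = 34 for the blank.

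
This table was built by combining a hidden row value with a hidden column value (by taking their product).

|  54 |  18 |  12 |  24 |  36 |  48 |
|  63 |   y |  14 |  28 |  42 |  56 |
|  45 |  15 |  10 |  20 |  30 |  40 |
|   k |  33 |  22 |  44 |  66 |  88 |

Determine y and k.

y = 21, k = 99

Each row is a constant multiple of every other row — this is a multiplication table with the headers hidden.
Row 2 is 14/12 = 7/6 times row 1, so its entry in column 2 is 18 × 7/6 = 21.
Row 4 is 22/12 = 11/6 times row 1, so its entry in column 1 is 54 × 11/6 = 99.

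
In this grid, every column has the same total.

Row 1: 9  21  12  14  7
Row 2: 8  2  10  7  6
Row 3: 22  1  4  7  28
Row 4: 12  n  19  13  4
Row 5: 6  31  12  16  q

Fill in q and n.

q = 12, n = 2

Columns 3 and 4 both add up to 57, so every column sums to 57.
Column 5: 7 + 6 + 28 + 4 = 45, so the missing entry is 57 − 45 = 12.
Column 2: 21 + 2 + 1 + 31 = 55, so the missing entry is 57 − 55 = 2.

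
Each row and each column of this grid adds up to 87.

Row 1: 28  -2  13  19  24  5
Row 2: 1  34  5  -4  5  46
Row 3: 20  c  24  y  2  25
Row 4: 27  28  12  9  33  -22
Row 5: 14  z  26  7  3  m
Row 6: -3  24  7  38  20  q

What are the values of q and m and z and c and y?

The known cells in row 6 total 86, leaving 87 − 86 = 1 for the blank.
The known cells in column 4 total 69, leaving 87 − 69 = 18 for the blank.
The known cells in row 3 total 89, leaving 87 − 89 = -2 for the blank.
The known cells in column 6 total 55, leaving 87 − 55 = 32 for the blank.
The known cells in row 5 total 82, leaving 87 − 82 = 5 for the blank.

q = 1, m = 32, z = 5, c = -2, y = 18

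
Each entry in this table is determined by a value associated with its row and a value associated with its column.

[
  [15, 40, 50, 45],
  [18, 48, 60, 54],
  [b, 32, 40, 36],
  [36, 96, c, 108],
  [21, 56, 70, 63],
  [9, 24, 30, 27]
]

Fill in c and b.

c = 120, b = 12

Each row is a constant multiple of every other row — this is a multiplication table with the headers hidden.
Row 4 is 108/45 = 12/5 times row 1, so its entry in column 3 is 50 × 12/5 = 120.
Row 3 is 36/45 = 4/5 times row 1, so its entry in column 1 is 15 × 4/5 = 12.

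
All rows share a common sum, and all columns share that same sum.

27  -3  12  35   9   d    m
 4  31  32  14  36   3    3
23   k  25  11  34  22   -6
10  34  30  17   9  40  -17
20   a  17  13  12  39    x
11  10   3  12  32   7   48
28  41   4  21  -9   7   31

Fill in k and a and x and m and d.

Rows 2 and 4 both sum to 123, so that's the common total.
The known cells in row 3 total 109, leaving 123 − 109 = 14 for the blank.
The known cells in column 6 total 118, leaving 123 − 118 = 5 for the blank.
The known cells in row 1 total 85, leaving 123 − 85 = 38 for the blank.
The known cells in column 7 total 97, leaving 123 − 97 = 26 for the blank.
The known cells in row 5 total 127, leaving 123 − 127 = -4 for the blank.

k = 14, a = -4, x = 26, m = 38, d = 5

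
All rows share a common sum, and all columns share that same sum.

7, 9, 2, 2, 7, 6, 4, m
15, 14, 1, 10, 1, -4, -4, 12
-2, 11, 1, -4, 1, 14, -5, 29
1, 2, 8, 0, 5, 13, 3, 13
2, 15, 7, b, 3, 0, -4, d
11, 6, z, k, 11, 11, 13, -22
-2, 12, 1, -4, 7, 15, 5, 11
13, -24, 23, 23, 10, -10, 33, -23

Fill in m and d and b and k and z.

Rows 2 and 3 both sum to 45, so that's the common total.
The known cells in row 1 total 37, leaving 45 − 37 = 8 for the blank.
The known cells in column 8 total 28, leaving 45 − 28 = 17 for the blank.
The known cells in row 5 total 40, leaving 45 − 40 = 5 for the blank.
The known cells in column 4 total 32, leaving 45 − 32 = 13 for the blank.
The known cells in row 6 total 43, leaving 45 − 43 = 2 for the blank.

m = 8, d = 17, b = 5, k = 13, z = 2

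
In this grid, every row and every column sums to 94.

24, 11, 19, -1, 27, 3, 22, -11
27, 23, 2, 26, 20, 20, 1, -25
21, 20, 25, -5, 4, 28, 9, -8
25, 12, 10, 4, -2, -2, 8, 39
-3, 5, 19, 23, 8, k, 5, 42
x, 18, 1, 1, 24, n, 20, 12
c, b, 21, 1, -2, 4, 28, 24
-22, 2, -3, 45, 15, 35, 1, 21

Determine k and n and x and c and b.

Column 2: 11 + 23 + 20 + 12 + 5 + 18 + 2 = 91, so its missing entry is 94 − 91 = 3.
Row 5: -3 + 5 + 19 + 23 + 8 + 5 + 42 = 99, so its missing entry is 94 − 99 = -5.
Column 6: 3 + 20 + 28 − 2 − 5 + 4 + 35 = 83, so its missing entry is 94 − 83 = 11.
Row 6: 18 + 1 + 1 + 24 + 11 + 20 + 12 = 87, so its missing entry is 94 − 87 = 7.
Row 7: 3 + 21 + 1 − 2 + 4 + 28 + 24 = 79, so its missing entry is 94 − 79 = 15.

k = -5, n = 11, x = 7, c = 15, b = 3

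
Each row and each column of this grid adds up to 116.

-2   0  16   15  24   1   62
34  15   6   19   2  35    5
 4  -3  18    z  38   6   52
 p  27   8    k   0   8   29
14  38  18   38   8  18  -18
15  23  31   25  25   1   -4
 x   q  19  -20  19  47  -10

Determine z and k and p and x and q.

Column 2: 0 + 15 − 3 + 27 + 38 + 23 = 100, so its missing entry is 116 − 100 = 16.
Row 3: 4 − 3 + 18 + 38 + 6 + 52 = 115, so its missing entry is 116 − 115 = 1.
Column 4: 15 + 19 + 1 + 38 + 25 − 20 = 78, so its missing entry is 116 − 78 = 38.
Row 4: 27 + 8 + 38 + 0 + 8 + 29 = 110, so its missing entry is 116 − 110 = 6.
Row 7: 16 + 19 − 20 + 19 + 47 − 10 = 71, so its missing entry is 116 − 71 = 45.

z = 1, k = 38, p = 6, x = 45, q = 16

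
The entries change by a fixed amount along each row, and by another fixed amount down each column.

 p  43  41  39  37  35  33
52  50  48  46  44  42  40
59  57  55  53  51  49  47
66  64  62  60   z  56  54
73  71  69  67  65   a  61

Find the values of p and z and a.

Along each row the entries change by -2 per step; down each column they change by 7.
Row 1: from 43 at column 2, stepping by -2 to column 1 gives 45.
Row 4: from 66 at column 1, stepping by -2 to column 5 gives 58.
Row 5: from 73 at column 1, stepping by -2 to column 6 gives 63.

p = 45, z = 58, a = 63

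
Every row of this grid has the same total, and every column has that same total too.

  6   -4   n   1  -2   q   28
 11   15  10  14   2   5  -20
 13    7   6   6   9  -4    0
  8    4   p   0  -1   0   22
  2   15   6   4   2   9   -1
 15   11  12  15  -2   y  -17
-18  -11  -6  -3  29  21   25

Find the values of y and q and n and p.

y = 3, q = 3, n = 5, p = 4

Rows 2 and 3 both sum to 37, so that's the common total.
The known cells in row 6 total 34, leaving 37 − 34 = 3 for the blank.
The known cells in row 4 total 33, leaving 37 − 33 = 4 for the blank.
The known cells in column 3 total 32, leaving 37 − 32 = 5 for the blank.
The known cells in row 1 total 34, leaving 37 − 34 = 3 for the blank.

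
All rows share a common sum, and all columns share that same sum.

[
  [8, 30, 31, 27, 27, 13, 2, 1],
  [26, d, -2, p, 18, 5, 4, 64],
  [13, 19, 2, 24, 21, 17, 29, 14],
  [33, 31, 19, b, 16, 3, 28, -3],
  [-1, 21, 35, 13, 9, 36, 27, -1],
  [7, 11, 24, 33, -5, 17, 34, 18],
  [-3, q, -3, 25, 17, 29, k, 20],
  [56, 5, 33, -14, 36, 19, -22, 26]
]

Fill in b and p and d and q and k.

b = 12, p = 19, d = 5, q = 17, k = 37

Rows 1 and 3 both sum to 139, so that's the common total.
The known cells in row 4 total 127, leaving 139 − 127 = 12 for the blank.
The known cells in column 7 total 102, leaving 139 − 102 = 37 for the blank.
The known cells in row 7 total 122, leaving 139 − 122 = 17 for the blank.
The known cells in column 2 total 134, leaving 139 − 134 = 5 for the blank.
The known cells in row 2 total 120, leaving 139 − 120 = 19 for the blank.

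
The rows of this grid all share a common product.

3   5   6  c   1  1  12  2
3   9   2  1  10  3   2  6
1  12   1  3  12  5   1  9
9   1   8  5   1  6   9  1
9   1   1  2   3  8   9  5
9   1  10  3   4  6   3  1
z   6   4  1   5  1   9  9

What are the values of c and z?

c = 9, z = 2

Rows 2 and 3 each multiply to 19440, so every row has product 19440.
Row 1: 3×5×6×1×1×12×2 = 2160, so the missing entry is 19440 ÷ 2160 = 9.
Row 7: 6×4×1×5×1×9×9 = 9720, so the missing entry is 19440 ÷ 9720 = 2.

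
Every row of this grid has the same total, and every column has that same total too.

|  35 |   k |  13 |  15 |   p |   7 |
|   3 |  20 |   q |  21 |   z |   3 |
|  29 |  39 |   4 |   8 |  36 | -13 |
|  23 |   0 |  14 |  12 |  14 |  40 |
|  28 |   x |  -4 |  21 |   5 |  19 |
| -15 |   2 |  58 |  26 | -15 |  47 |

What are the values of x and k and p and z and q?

x = 34, k = 8, p = 25, z = 38, q = 18

Rows 3 and 4 both sum to 103, so that's the common total.
Column 3 has 13 + 4 + 14 − 4 + 58 = 85; the blank must be 103 − 85 = 18.
Row 2 has 3 + 20 + 18 + 21 + 3 = 65; the blank must be 103 − 65 = 38.
Column 5 has 38 + 36 + 14 + 5 − 15 = 78; the blank must be 103 − 78 = 25.
Row 1 has 35 + 13 + 15 + 25 + 7 = 95; the blank must be 103 − 95 = 8.
Row 5 has 28 − 4 + 21 + 5 + 19 = 69; the blank must be 103 − 69 = 34.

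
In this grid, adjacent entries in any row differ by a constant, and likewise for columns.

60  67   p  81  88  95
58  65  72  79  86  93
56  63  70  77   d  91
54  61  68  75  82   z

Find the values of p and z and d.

p = 74, z = 89, d = 84

Along each row the entries change by 7 per step; down each column they change by -2.
Row 1: from 60 at column 1, stepping by 7 to column 3 gives 74.
Row 4: from 54 at column 1, stepping by 7 to column 6 gives 89.
Row 3: from 56 at column 1, stepping by 7 to column 5 gives 84.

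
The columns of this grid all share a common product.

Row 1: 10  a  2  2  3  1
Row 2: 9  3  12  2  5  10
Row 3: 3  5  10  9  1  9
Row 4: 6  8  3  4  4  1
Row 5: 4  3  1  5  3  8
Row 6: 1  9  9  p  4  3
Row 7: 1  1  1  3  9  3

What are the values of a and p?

a = 2, p = 3

Columns 1 and 3 each multiply to 6480, so every column has product 6480.
Column 2: 3×5×8×3×9×1 = 3240, so the missing entry is 6480 ÷ 3240 = 2.
Column 4: 2×2×9×4×5×3 = 2160, so the missing entry is 6480 ÷ 2160 = 3.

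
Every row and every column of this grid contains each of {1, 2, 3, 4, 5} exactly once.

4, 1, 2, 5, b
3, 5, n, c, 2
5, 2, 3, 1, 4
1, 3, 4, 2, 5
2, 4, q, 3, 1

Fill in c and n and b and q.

c = 4, n = 1, b = 3, q = 5

For row 2, column 4: column 4 already has {1, 2, 3, 5}; that leaves 4.
For row 2, column 3: row 2 already has {2, 3, 4, 5}; that leaves 1.
For row 5, column 3: row 5 already has {1, 2, 3, 4}; that leaves 5.
At (row 1, col 5): row 1 already has {1, 2, 4, 5}, so the value is 3.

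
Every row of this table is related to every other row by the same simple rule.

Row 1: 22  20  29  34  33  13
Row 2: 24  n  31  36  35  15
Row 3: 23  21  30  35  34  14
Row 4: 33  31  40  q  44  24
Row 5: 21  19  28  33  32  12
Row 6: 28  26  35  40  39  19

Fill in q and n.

q = 45, n = 22

The difference between any two rows is the same in every column — this is an addition table with the headers hidden.
Row 4 minus row 1 is 40 − 29 = 11, so its entry in column 4 is 34 + 11 = 45.
Row 2 minus row 1 is 31 − 29 = 2, so its entry in column 2 is 20 + 2 = 22.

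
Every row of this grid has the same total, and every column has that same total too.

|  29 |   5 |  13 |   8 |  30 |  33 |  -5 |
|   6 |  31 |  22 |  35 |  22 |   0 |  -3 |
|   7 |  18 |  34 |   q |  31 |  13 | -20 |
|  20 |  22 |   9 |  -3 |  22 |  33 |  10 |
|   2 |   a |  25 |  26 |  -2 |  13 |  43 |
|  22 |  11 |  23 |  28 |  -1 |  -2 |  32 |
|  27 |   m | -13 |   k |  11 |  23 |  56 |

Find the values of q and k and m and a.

Rows 1 and 2 both sum to 113, so that's the common total.
Row 3 has 7 + 18 + 34 + 31 + 13 − 20 = 83; the blank must be 113 − 83 = 30.
Column 4 has 8 + 35 + 30 − 3 + 26 + 28 = 124; the blank must be 113 − 124 = -11.
Row 7 has 27 − 13 − 11 + 11 + 23 + 56 = 93; the blank must be 113 − 93 = 20.
Row 5 has 2 + 25 + 26 − 2 + 13 + 43 = 107; the blank must be 113 − 107 = 6.

q = 30, k = -11, m = 20, a = 6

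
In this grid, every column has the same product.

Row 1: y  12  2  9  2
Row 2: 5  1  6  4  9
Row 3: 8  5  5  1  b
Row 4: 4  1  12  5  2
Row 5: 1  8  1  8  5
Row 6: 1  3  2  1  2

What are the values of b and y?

b = 4, y = 9

Columns 3 and 4 each multiply to 1440, so every column has product 1440.
Column 5: 2×9×2×5×2 = 360, so the missing entry is 1440 ÷ 360 = 4.
Column 1: 5×8×4×1×1 = 160, so the missing entry is 1440 ÷ 160 = 9.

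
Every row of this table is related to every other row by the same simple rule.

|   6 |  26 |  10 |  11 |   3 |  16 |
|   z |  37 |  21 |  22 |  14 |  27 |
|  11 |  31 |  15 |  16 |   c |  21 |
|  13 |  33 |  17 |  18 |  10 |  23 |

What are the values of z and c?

z = 17, c = 8

The difference between any two rows is the same in every column — this is an addition table with the headers hidden.
Row 2 minus row 1 is 27 − 16 = 11, so its entry in column 1 is 6 + 11 = 17.
Row 3 minus row 1 is 21 − 16 = 5, so its entry in column 5 is 3 + 5 = 8.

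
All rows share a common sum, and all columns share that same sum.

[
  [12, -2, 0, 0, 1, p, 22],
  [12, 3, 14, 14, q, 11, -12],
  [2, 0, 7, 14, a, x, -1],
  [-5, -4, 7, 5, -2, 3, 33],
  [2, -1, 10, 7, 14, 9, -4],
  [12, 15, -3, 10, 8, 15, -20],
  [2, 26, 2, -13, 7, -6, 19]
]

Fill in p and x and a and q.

p = 4, x = 1, a = 14, q = -5

Rows 4 and 5 both sum to 37, so that's the common total.
Row 2: 12 + 3 + 14 + 14 + 11 − 12 = 42, so its missing entry is 37 − 42 = -5.
Column 5: 1 − 5 − 2 + 14 + 8 + 7 = 23, so its missing entry is 37 − 23 = 14.
Row 3: 2 + 0 + 7 + 14 + 14 − 1 = 36, so its missing entry is 37 − 36 = 1.
Row 1: 12 − 2 + 0 + 0 + 1 + 22 = 33, so its missing entry is 37 − 33 = 4.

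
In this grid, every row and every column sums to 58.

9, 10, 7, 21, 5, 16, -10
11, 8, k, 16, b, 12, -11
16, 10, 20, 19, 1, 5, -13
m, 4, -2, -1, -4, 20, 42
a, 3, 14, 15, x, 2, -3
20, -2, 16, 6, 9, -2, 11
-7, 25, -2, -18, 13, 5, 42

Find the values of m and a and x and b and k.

The known cells in column 3 total 53, leaving 58 − 53 = 5 for the blank.
The known cells in row 2 total 41, leaving 58 − 41 = 17 for the blank.
The known cells in column 5 total 41, leaving 58 − 41 = 17 for the blank.
The known cells in row 5 total 48, leaving 58 − 48 = 10 for the blank.
The known cells in row 4 total 59, leaving 58 − 59 = -1 for the blank.

m = -1, a = 10, x = 17, b = 17, k = 5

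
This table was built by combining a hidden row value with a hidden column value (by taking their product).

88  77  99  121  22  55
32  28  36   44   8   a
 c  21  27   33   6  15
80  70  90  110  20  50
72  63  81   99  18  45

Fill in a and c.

a = 20, c = 24

Each row is a constant multiple of every other row — this is a multiplication table with the headers hidden.
Row 2 is 28/77 = 4/11 times row 1, so its entry in column 6 is 55 × 4/11 = 20.
Row 3 is 21/77 = 3/11 times row 1, so its entry in column 1 is 88 × 3/11 = 24.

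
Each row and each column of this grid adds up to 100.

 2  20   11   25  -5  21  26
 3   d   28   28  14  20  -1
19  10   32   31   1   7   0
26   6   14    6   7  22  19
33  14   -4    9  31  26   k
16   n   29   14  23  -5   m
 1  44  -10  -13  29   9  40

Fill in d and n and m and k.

The known cells in row 5 total 109, leaving 100 − 109 = -9 for the blank.
The known cells in row 2 total 92, leaving 100 − 92 = 8 for the blank.
The known cells in column 7 total 75, leaving 100 − 75 = 25 for the blank.
The known cells in row 6 total 102, leaving 100 − 102 = -2 for the blank.

d = 8, n = -2, m = 25, k = -9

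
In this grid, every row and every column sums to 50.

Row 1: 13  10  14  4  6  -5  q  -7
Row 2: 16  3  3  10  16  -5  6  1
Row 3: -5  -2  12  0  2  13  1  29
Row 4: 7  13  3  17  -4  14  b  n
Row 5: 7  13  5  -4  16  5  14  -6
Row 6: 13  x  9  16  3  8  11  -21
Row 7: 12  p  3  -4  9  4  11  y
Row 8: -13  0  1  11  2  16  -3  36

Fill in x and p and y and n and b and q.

x = 11, p = 2, y = 13, n = 5, b = -5, q = 15

Row 6: 13 + 9 + 16 + 3 + 8 + 11 − 21 = 39, so its missing entry is 50 − 39 = 11.
Column 2: 10 + 3 − 2 + 13 + 13 + 11 + 0 = 48, so its missing entry is 50 − 48 = 2.
Row 1: 13 + 10 + 14 + 4 + 6 − 5 − 7 = 35, so its missing entry is 50 − 35 = 15.
Row 7: 12 + 2 + 3 − 4 + 9 + 4 + 11 = 37, so its missing entry is 50 − 37 = 13.
Column 8: -7 + 1 + 29 − 6 − 21 + 13 + 36 = 45, so its missing entry is 50 − 45 = 5.
Row 4: 7 + 13 + 3 + 17 − 4 + 14 + 5 = 55, so its missing entry is 50 − 55 = -5.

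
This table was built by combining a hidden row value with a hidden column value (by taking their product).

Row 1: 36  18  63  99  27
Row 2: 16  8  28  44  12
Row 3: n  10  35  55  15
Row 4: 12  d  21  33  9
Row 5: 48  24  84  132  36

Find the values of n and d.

n = 20, d = 6

Each row is a constant multiple of every other row — this is a multiplication table with the headers hidden.
Row 3 is 55/99 = 5/9 times row 1, so its entry in column 1 is 36 × 5/9 = 20.
Row 4 is 33/99 = 1/3 times row 1, so its entry in column 2 is 18 × 1/3 = 6.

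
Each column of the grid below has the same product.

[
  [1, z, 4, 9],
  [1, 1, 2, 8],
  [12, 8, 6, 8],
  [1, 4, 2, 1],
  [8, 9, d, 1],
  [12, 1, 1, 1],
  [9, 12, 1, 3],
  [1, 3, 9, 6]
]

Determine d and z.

Columns 1 and 4 each multiply to 10368, so every column has product 10368.
Column 3: 4×2×6×2×1×1×9 = 864, so the missing entry is 10368 ÷ 864 = 12.
Column 2: 1×8×4×9×1×12×3 = 10368, so the missing entry is 10368 ÷ 10368 = 1.

d = 12, z = 1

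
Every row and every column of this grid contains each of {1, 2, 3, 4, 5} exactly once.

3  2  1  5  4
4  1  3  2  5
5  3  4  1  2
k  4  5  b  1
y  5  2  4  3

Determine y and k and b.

Cell (5,1): row 5 already has {2, 3, 4, 5} → 1.
Cell (4,4): column 4 already has {1, 2, 4, 5} → 3.
Cell (4,1): row 4 already has {1, 3, 4, 5} → 2.

y = 1, k = 2, b = 3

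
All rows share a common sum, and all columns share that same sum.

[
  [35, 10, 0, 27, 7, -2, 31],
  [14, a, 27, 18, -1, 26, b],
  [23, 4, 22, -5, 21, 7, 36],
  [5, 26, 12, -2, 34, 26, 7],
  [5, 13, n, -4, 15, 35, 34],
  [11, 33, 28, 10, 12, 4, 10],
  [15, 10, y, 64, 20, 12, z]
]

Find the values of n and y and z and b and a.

n = 10, y = 9, z = -22, b = 12, a = 12

Rows 1 and 3 both sum to 108, so that's the common total.
Column 2: 10 + 4 + 26 + 13 + 33 + 10 = 96, so its missing entry is 108 − 96 = 12.
Row 5: 5 + 13 − 4 + 15 + 35 + 34 = 98, so its missing entry is 108 − 98 = 10.
Column 3: 0 + 27 + 22 + 12 + 10 + 28 = 99, so its missing entry is 108 − 99 = 9.
Row 7: 15 + 10 + 9 + 64 + 20 + 12 = 130, so its missing entry is 108 − 130 = -22.
Row 2: 14 + 12 + 27 + 18 − 1 + 26 = 96, so its missing entry is 108 − 96 = 12.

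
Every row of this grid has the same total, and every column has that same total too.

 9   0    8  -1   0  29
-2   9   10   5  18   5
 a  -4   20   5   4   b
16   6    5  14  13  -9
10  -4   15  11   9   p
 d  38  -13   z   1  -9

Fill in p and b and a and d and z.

p = 4, b = 25, a = -5, d = 17, z = 11

Rows 1 and 2 both sum to 45, so that's the common total.
Row 5: 10 − 4 + 15 + 11 + 9 = 41, so its missing entry is 45 − 41 = 4.
Column 4: -1 + 5 + 5 + 14 + 11 = 34, so its missing entry is 45 − 34 = 11.
Row 6: 38 − 13 + 11 + 1 − 9 = 28, so its missing entry is 45 − 28 = 17.
Column 1: 9 − 2 + 16 + 10 + 17 = 50, so its missing entry is 45 − 50 = -5.
Row 3: -5 − 4 + 20 + 5 + 4 = 20, so its missing entry is 45 − 20 = 25.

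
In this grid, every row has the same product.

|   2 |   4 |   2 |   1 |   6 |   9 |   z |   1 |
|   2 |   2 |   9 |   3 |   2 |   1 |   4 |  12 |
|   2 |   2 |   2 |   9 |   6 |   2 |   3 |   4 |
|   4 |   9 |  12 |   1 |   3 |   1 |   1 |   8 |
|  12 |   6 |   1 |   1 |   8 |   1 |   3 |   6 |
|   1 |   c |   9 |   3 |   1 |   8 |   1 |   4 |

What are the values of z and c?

Rows 4 and 5 each multiply to 10368, so every row has product 10368.
Row 1: 2×4×2×1×6×9×1 = 864, so the missing entry is 10368 ÷ 864 = 12.
Row 6: 1×9×3×1×8×1×4 = 864, so the missing entry is 10368 ÷ 864 = 12.

z = 12, c = 12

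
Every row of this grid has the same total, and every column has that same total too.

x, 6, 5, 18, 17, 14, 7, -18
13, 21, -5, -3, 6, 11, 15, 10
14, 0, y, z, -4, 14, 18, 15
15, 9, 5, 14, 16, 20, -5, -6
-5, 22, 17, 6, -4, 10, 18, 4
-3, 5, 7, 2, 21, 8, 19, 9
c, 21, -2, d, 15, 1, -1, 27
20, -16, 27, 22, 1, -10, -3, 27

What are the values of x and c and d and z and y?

x = 19, c = -5, d = 12, z = -3, y = 14

Rows 2 and 4 both sum to 68, so that's the common total.
Column 3 has 5 − 5 + 5 + 17 + 7 − 2 + 27 = 54; the blank must be 68 − 54 = 14.
Row 1 has 6 + 5 + 18 + 17 + 14 + 7 − 18 = 49; the blank must be 68 − 49 = 19.
Row 3 has 14 + 0 + 14 − 4 + 14 + 18 + 15 = 71; the blank must be 68 − 71 = -3.
Column 1 has 19 + 13 + 14 + 15 − 5 − 3 + 20 = 73; the blank must be 68 − 73 = -5.
Row 7 has -5 + 21 − 2 + 15 + 1 − 1 + 27 = 56; the blank must be 68 − 56 = 12.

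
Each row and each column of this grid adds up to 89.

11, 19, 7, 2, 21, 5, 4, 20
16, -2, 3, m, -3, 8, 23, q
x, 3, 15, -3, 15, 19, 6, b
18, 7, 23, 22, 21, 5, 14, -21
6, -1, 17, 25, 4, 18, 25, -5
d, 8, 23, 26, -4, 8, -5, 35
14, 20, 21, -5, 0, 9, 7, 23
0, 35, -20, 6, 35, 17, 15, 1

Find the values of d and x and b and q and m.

The known cells in row 6 total 91, leaving 89 − 91 = -2 for the blank.
The known cells in column 1 total 63, leaving 89 − 63 = 26 for the blank.
The known cells in row 3 total 81, leaving 89 − 81 = 8 for the blank.
The known cells in column 8 total 61, leaving 89 − 61 = 28 for the blank.
The known cells in row 2 total 73, leaving 89 − 73 = 16 for the blank.

d = -2, x = 26, b = 8, q = 28, m = 16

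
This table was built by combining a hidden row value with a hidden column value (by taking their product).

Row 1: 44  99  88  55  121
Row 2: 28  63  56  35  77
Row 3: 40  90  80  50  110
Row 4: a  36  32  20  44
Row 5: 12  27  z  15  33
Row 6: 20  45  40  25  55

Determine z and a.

Each row is a constant multiple of every other row — this is a multiplication table with the headers hidden.
Row 5 is 27/99 = 3/11 times row 1, so its entry in column 3 is 88 × 3/11 = 24.
Row 4 is 36/99 = 4/11 times row 1, so its entry in column 1 is 44 × 4/11 = 16.

z = 24, a = 16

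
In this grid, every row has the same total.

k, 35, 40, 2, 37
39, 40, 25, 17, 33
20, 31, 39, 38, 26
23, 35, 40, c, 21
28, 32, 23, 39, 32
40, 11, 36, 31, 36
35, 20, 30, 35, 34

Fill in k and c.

The complete rows each total 154.
Row 1 is missing 154 − 114 = 40 (since 35 + 40 + 2 + 37 = 114).
Row 4 is missing 154 − 119 = 35 (since 23 + 35 + 40 + 21 = 119).

k = 40, c = 35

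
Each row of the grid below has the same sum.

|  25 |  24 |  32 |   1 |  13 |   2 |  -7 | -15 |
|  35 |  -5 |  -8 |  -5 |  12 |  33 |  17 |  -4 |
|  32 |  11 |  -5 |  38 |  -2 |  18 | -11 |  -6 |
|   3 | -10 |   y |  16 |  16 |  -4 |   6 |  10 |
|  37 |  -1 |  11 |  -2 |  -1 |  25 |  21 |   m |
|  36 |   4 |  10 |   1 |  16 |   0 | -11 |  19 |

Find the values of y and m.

The complete rows each total 75.
Row 4 is missing 75 − 37 = 38 (since 3 − 10 + 16 + 16 − 4 + 6 + 10 = 37).
Row 5 is missing 75 − 90 = -15 (since 37 − 1 + 11 − 2 − 1 + 25 + 21 = 90).

y = 38, m = -15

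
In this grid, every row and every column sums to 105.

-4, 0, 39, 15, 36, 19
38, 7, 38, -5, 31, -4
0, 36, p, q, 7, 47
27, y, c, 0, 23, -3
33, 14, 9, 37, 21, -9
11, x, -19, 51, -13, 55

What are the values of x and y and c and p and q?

The known cells in row 6 total 85, leaving 105 − 85 = 20 for the blank.
The known cells in column 2 total 77, leaving 105 − 77 = 28 for the blank.
The known cells in column 4 total 98, leaving 105 − 98 = 7 for the blank.
The known cells in row 3 total 97, leaving 105 − 97 = 8 for the blank.
The known cells in row 4 total 75, leaving 105 − 75 = 30 for the blank.

x = 20, y = 28, c = 30, p = 8, q = 7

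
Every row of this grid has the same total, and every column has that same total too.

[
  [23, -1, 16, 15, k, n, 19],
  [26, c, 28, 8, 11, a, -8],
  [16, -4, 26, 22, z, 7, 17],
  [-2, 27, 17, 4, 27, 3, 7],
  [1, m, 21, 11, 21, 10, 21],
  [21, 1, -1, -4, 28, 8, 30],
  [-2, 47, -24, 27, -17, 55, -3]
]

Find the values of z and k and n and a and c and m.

Rows 4 and 6 both sum to 83, so that's the common total.
The known cells in row 3 total 84, leaving 83 − 84 = -1 for the blank.
The known cells in column 5 total 69, leaving 83 − 69 = 14 for the blank.
The known cells in row 1 total 86, leaving 83 − 86 = -3 for the blank.
The known cells in column 6 total 80, leaving 83 − 80 = 3 for the blank.
The known cells in row 2 total 68, leaving 83 − 68 = 15 for the blank.
The known cells in row 5 total 85, leaving 83 − 85 = -2 for the blank.

z = -1, k = 14, n = -3, a = 3, c = 15, m = -2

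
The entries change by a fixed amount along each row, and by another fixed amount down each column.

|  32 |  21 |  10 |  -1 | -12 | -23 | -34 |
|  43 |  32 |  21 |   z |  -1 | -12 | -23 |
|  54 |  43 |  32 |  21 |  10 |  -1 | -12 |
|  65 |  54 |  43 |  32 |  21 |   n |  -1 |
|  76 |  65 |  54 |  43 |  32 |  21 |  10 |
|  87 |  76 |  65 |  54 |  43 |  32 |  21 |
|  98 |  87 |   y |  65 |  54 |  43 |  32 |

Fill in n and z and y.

n = 10, z = 10, y = 76

Along each row the entries change by -11 per step; down each column they change by 11.
Row 4: from 65 at column 1, stepping by -11 to column 6 gives 10.
Row 2: from 43 at column 1, stepping by -11 to column 4 gives 10.
Row 7: from 98 at column 1, stepping by -11 to column 3 gives 76.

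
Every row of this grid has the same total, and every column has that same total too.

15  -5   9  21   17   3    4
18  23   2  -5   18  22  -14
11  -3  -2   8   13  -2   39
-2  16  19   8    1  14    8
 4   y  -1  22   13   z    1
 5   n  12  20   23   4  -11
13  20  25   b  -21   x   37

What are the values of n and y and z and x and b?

n = 11, y = 2, z = 23, x = 0, b = -10

Rows 1 and 2 both sum to 64, so that's the common total.
Row 6 has 5 + 12 + 20 + 23 + 4 − 11 = 53; the blank must be 64 − 53 = 11.
Column 4 has 21 − 5 + 8 + 8 + 22 + 20 = 74; the blank must be 64 − 74 = -10.
Row 7 has 13 + 20 + 25 − 10 − 21 + 37 = 64; the blank must be 64 − 64 = 0.
Column 6 has 3 + 22 − 2 + 14 + 4 + 0 = 41; the blank must be 64 − 41 = 23.
Row 5 has 4 − 1 + 22 + 13 + 23 + 1 = 62; the blank must be 64 − 62 = 2.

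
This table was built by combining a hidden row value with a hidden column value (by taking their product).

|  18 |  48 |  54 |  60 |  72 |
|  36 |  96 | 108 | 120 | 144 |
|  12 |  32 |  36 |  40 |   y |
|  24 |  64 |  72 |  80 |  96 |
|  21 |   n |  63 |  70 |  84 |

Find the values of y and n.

y = 48, n = 56

Each row is a constant multiple of every other row — this is a multiplication table with the headers hidden.
Row 3 is 36/54 = 2/3 times row 1, so its entry in column 5 is 72 × 2/3 = 48.
Row 5 is 63/54 = 7/6 times row 1, so its entry in column 2 is 48 × 7/6 = 56.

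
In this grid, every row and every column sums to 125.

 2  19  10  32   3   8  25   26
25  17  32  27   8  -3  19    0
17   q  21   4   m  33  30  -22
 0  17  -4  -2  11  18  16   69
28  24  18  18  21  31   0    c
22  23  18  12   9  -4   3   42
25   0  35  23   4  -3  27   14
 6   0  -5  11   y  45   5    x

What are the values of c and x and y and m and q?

Column 2: 19 + 17 + 17 + 24 + 23 + 0 + 0 = 100, so its missing entry is 125 − 100 = 25.
Row 3: 17 + 25 + 21 + 4 + 33 + 30 − 22 = 108, so its missing entry is 125 − 108 = 17.
Column 5: 3 + 8 + 17 + 11 + 21 + 9 + 4 = 73, so its missing entry is 125 − 73 = 52.
Row 8: 6 + 0 − 5 + 11 + 52 + 45 + 5 = 114, so its missing entry is 125 − 114 = 11.
Row 5: 28 + 24 + 18 + 18 + 21 + 31 + 0 = 140, so its missing entry is 125 − 140 = -15.

c = -15, x = 11, y = 52, m = 17, q = 25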